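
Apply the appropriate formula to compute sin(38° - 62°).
sin(38° - 62°) = sin 38° cos 62° - cos 38° sin 62° = -0.4067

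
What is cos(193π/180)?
cos(193π/180) = -0.9744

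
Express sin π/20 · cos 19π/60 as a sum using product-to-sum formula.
sin π/20 cos 19π/60 = (1/2)[sin(π/20+19π/60) + sin(π/20-19π/60)]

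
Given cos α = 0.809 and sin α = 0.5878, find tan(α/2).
tan(α/2) = sin α / (1 + cos α) = 0.3249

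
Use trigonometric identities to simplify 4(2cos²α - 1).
4(2cos²α - 1) = 4(cos(2α)) (using Double angle)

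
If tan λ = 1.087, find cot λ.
cot λ = 1/tan λ = 0.92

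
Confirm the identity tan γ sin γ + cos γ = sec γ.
LHS = sin²γ/cos γ + cos γ = (sin²γ + cos²γ)/cos γ = 1/cos γ = sec γ = RHS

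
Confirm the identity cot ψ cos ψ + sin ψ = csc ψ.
LHS = cos²ψ/sin ψ + sin ψ = (cos²ψ + sin²ψ)/sin ψ = 1/sin ψ = csc ψ = RHS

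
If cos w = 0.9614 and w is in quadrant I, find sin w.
sin w = 0.2752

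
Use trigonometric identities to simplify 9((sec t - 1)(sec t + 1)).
9((sec t - 1)(sec t + 1)) = 9(tan²t) (using Diff. of squares)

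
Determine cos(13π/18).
cos(13π/18) = -0.6428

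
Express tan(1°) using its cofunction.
tan(1°) = cot(90° - 1°) = cot(89°)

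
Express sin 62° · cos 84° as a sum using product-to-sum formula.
sin 62° cos 84° = (1/2)[sin(62°+84°) + sin(62°-84°)]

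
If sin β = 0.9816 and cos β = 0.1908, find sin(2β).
sin(2β) = 2 sin β cos β = 0.3746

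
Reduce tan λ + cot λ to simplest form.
tan λ + cot λ = sec λ csc λ (using Quotient identities)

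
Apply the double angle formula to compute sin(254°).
sin(254°) = 2 sin 127° cos 127° = -0.9613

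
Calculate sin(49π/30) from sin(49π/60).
sin(49π/30) = 2 sin 49π/60 cos 49π/60 = -0.9135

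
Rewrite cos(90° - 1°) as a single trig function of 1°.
cos(90° - 1°) = sin(1°)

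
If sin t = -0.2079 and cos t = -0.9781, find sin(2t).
sin(2t) = 2 sin t cos t = 0.4067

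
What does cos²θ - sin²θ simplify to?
cos²θ - sin²θ = cos(2θ) (using Double angle)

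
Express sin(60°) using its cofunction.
sin(60°) = cos(90° - 60°) = cos(30°)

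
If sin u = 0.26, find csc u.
csc u = 1/sin u = 3.846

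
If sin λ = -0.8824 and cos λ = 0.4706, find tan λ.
tan λ = sin λ / cos λ = -1.875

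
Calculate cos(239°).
cos(239°) = -0.515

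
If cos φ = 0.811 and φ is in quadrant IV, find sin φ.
sin φ = -0.585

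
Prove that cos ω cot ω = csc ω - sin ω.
RHS = 1/sin ω - sin ω = (1 - sin²ω)/sin ω = cos²ω/sin ω = cos ω · (cos ω/sin ω) = cos ω cot ω = LHS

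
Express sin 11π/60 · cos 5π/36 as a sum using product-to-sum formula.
sin 11π/60 cos 5π/36 = (1/2)[sin(11π/60+5π/36) + sin(11π/60-5π/36)]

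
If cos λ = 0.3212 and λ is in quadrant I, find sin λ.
sin λ = 0.947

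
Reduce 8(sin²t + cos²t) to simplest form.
8(sin²t + cos²t) = 8 (using Pythagorean identity)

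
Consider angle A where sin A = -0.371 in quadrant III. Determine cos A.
cos A = ±√(1 - sin²A) = -0.9286 (negative in QIII)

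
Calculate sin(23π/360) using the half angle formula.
sin(23π/360) = √((1 - cos 23π/180)/2) = 0.1994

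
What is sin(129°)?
sin(129°) = 0.7771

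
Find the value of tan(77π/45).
tan(77π/45) = -1.28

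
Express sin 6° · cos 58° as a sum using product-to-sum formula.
sin 6° cos 58° = (1/2)[sin(6°+58°) + sin(6°-58°)]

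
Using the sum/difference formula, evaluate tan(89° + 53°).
tan(89° + 53°) = (tan 89° + tan 53°)/(1 - tan 89° tan 53°) = -0.7813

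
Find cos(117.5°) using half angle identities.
cos(117.5°) = -√((1 + cos 235°)/2) = -0.4617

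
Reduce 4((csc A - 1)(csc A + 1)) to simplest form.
4((csc A - 1)(csc A + 1)) = 4(cot²A) (using Diff. of squares)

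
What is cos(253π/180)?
cos(253π/180) = -0.2924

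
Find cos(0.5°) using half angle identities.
cos(0.5°) = √((1 + cos 1°)/2) = 1.0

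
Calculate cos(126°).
cos(126°) = -0.5878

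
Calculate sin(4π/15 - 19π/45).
sin(4π/15 - 19π/45) = sin 4π/15 cos 19π/45 - cos 4π/15 sin 19π/45 = -0.4695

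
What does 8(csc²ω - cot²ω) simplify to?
8(csc²ω - cot²ω) = 8 (using Pythagorean identity)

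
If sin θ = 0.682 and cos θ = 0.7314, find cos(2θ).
cos(2θ) = cos²θ - sin²θ = 0.06982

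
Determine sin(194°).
sin(194°) = -0.2419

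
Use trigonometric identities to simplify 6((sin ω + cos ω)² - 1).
6((sin ω + cos ω)² - 1) = 6(sin(2ω)) (using Pythagorean + double angle)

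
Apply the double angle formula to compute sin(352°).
sin(352°) = 2 sin 176° cos 176° = -0.1392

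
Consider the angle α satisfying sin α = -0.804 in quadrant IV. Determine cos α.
cos α = √(1 - sin²α) = 0.5946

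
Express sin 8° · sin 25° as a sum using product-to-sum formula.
sin 8° sin 25° = (1/2)[cos(8°-25°) - cos(8°+25°)]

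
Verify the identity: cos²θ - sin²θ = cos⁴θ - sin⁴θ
RHS = (cos²θ - sin²θ)(cos²θ + sin²θ) = (cos²θ - sin²θ) · 1 = cos²θ - sin²θ = LHS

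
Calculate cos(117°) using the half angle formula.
cos(117°) = -√((1 + cos 234°)/2) = -0.454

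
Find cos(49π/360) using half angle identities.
cos(49π/360) = √((1 + cos 49π/180)/2) = 0.91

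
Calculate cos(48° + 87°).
cos(48° + 87°) = cos 48° cos 87° - sin 48° sin 87° = -√2/2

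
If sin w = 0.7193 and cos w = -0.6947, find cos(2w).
cos(2w) = cos²w - sin²w = -0.03478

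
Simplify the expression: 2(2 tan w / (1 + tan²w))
2(2 tan w / (1 + tan²w)) = 2(sin(2w)) (using Double angle)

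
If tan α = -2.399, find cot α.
cot α = 1/tan α = -0.4168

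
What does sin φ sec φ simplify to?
sin φ sec φ = tan φ (using Reciprocal + quotient)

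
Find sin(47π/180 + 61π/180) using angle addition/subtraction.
sin(47π/180 + 61π/180) = sin 47π/180 cos 61π/180 + cos 47π/180 sin 61π/180 = 0.9511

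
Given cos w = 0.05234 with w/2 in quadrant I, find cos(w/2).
cos(w/2) = ±√((1 + cos w)/2); positive since w/2 ∈ QI, so cos(w/2) = 0.7254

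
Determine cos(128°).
cos(128°) = -0.6157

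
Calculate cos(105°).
cos(105°) = -(√6-√2)/4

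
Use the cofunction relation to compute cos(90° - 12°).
cos(90° - 12°) = sin(12°) = 0.2079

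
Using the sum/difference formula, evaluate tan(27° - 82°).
tan(27° - 82°) = (tan 27° - tan 82°)/(1 + tan 27° tan 82°) = -1.428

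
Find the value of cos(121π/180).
cos(121π/180) = -0.515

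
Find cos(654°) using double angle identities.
cos(654°) = cos²327° - sin²327° = 0.4067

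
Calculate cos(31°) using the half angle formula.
cos(31°) = √((1 + cos 62°)/2) = 0.8572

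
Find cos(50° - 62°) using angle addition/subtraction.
cos(50° - 62°) = cos 50° cos 62° + sin 50° sin 62° = 0.9781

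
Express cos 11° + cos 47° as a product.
cos 11° + cos 47° = 2 cos(29°) cos(-18°)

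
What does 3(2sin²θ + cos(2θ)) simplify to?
3(2sin²θ + cos(2θ)) = 3 (using Double angle)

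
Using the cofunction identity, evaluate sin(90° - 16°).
sin(90° - 16°) = cos(16°) = 0.9613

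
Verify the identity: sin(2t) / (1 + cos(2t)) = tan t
LHS = 2 sin t cos t / (2cos²t) = sin t/cos t = tan t = RHS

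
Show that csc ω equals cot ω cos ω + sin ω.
RHS = cos²ω/sin ω + sin ω = (cos²ω + sin²ω)/sin ω = 1/sin ω = csc ω = LHS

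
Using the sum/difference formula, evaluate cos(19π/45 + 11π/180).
cos(19π/45 + 11π/180) = cos 19π/45 cos 11π/180 - sin 19π/45 sin 11π/180 = 0.05234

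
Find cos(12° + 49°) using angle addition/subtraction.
cos(12° + 49°) = cos 12° cos 49° - sin 12° sin 49° = 0.4848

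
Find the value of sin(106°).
sin(106°) = 0.9613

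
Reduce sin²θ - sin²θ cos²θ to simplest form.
sin²θ - sin²θ cos²θ = sin⁴θ (using Factoring)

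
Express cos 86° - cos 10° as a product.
cos 86° - cos 10° = -2 sin(48°) sin(38°)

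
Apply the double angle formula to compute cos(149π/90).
cos(149π/90) = cos²149π/180 - sin²149π/180 = 0.4695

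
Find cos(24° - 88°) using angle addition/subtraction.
cos(24° - 88°) = cos 24° cos 88° + sin 24° sin 88° = 0.4384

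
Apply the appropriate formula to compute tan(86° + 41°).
tan(86° + 41°) = (tan 86° + tan 41°)/(1 - tan 86° tan 41°) = -1.327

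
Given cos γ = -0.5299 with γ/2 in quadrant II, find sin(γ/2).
sin(γ/2) = ±√((1 - cos γ)/2); positive since γ/2 ∈ QII, so sin(γ/2) = 0.8746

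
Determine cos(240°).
cos(240°) = -1/2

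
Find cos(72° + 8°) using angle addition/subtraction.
cos(72° + 8°) = cos 72° cos 8° - sin 72° sin 8° = 0.1736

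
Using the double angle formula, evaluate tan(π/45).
tan(π/45) = 2 tan π/90 / (1 - tan²π/90) = 0.06993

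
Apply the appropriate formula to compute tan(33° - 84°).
tan(33° - 84°) = (tan 33° - tan 84°)/(1 + tan 33° tan 84°) = -1.235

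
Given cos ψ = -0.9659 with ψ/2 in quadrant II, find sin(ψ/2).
sin(ψ/2) = ±√((1 - cos ψ)/2); positive since ψ/2 ∈ QII, so sin(ψ/2) = 0.9914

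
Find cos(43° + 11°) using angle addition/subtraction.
cos(43° + 11°) = cos 43° cos 11° - sin 43° sin 11° = 0.5878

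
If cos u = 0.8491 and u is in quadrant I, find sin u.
sin u = 0.5282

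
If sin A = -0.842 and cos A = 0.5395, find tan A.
tan A = sin A / cos A = -1.561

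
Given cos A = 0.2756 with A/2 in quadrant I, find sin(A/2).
sin(A/2) = ±√((1 - cos A)/2); positive since A/2 ∈ QI, so sin(A/2) = 0.6018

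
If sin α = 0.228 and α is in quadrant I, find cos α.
cos α = 0.9737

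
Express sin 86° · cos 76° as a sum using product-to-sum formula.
sin 86° cos 76° = (1/2)[sin(86°+76°) + sin(86°-76°)]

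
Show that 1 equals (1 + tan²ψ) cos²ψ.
RHS = sec²ψ · cos²ψ = (1/cos²ψ) · cos²ψ = 1 = LHS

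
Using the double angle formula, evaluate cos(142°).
cos(142°) = cos²71° - sin²71° = -0.788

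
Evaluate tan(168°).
tan(168°) = -0.2126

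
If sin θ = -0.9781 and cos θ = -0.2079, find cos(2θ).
cos(2θ) = cos²θ - sin²θ = -0.9135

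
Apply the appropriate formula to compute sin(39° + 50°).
sin(39° + 50°) = sin 39° cos 50° + cos 39° sin 50° = 0.9998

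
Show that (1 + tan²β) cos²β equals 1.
LHS = sec²β · cos²β = (1/cos²β) · cos²β = 1 = RHS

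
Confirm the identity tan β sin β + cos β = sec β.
LHS = sin²β/cos β + cos β = (sin²β + cos²β)/cos β = 1/cos β = sec β = RHS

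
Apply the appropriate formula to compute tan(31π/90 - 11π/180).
tan(31π/90 - 11π/180) = (tan 31π/90 - tan 11π/180)/(1 + tan 31π/90 tan 11π/180) = 1.235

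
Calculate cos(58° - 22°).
cos(58° - 22°) = cos 58° cos 22° + sin 58° sin 22° = 0.809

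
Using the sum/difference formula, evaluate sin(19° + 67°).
sin(19° + 67°) = sin 19° cos 67° + cos 19° sin 67° = 0.9976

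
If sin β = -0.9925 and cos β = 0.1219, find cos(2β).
cos(2β) = cos²β - sin²β = -0.9702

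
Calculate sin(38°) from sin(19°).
sin(38°) = 2 sin 19° cos 19° = 0.6157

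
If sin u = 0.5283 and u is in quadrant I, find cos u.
cos u = 0.8491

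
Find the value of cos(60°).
cos(60°) = 1/2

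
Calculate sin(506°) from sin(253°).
sin(506°) = 2 sin 253° cos 253° = 0.5592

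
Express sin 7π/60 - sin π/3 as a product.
sin 7π/60 - sin π/3 = 2 cos(9π/40) sin(-13π/120)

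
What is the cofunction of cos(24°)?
cos(24°) = sin(90° - 24°) = sin(66°)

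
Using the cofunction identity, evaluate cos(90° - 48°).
cos(90° - 48°) = sin(48°) = 0.7431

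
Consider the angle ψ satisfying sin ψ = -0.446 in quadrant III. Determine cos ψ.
cos ψ = ±√(1 - sin²ψ) = -0.895 (negative in QIII)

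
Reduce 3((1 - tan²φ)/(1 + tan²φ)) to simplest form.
3((1 - tan²φ)/(1 + tan²φ)) = 3(cos(2φ)) (using Double angle)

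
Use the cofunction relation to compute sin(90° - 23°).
sin(90° - 23°) = cos(23°) = 0.9205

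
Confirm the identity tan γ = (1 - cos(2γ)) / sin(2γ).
RHS = 2sin²γ / (2 sin γ cos γ) = sin γ/cos γ = tan γ = LHS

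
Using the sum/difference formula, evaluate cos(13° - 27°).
cos(13° - 27°) = cos 13° cos 27° + sin 13° sin 27° = 0.9703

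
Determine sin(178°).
sin(178°) = 0.0349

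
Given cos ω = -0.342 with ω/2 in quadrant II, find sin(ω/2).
sin(ω/2) = ±√((1 - cos ω)/2); positive since ω/2 ∈ QII, so sin(ω/2) = 0.8191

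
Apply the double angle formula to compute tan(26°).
tan(26°) = 2 tan 13° / (1 - tan²13°) = 0.4877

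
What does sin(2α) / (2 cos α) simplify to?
sin(2α) / (2 cos α) = sin α (using Double angle)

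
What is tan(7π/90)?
tan(7π/90) = 0.2493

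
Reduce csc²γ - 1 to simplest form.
csc²γ - 1 = cot²γ (using Pythagorean identity)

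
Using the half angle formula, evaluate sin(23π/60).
sin(23π/60) = √((1 - cos 23π/30)/2) = 0.9336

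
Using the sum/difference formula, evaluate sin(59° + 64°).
sin(59° + 64°) = sin 59° cos 64° + cos 59° sin 64° = 0.8387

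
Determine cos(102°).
cos(102°) = -0.2079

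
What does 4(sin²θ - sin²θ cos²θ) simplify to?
4(sin²θ - sin²θ cos²θ) = 4(sin⁴θ) (using Factoring)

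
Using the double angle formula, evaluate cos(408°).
cos(408°) = cos²204° - sin²204° = 0.6691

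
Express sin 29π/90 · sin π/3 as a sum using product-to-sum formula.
sin 29π/90 sin π/3 = (1/2)[cos(29π/90-π/3) - cos(29π/90+π/3)]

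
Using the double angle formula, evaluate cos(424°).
cos(424°) = 2cos²212° - 1 = 0.4384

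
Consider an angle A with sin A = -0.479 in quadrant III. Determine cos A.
cos A = ±√(1 - sin²A) = -0.8778 (negative in QIII)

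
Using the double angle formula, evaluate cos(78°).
cos(78°) = cos²39° - sin²39° = 0.2079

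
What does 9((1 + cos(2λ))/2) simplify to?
9((1 + cos(2λ))/2) = 9(cos²λ) (using Power reduction)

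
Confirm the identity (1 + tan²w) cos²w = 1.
LHS = sec²w · cos²w = (1/cos²w) · cos²w = 1 = RHS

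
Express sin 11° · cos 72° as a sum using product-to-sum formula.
sin 11° cos 72° = (1/2)[sin(11°+72°) + sin(11°-72°)]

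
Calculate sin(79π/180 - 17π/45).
sin(79π/180 - 17π/45) = sin 79π/180 cos 17π/45 - cos 79π/180 sin 17π/45 = 0.1908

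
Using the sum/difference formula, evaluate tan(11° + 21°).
tan(11° + 21°) = (tan 11° + tan 21°)/(1 - tan 11° tan 21°) = 0.6249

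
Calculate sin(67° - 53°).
sin(67° - 53°) = sin 67° cos 53° - cos 67° sin 53° = 0.2419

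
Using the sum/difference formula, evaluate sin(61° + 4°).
sin(61° + 4°) = sin 61° cos 4° + cos 61° sin 4° = 0.9063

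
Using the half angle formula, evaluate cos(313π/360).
cos(313π/360) = -√((1 + cos 313π/180)/2) = -0.9171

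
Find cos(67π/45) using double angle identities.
cos(67π/45) = cos²67π/90 - sin²67π/90 = -0.0349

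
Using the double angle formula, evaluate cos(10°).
cos(10°) = cos²5° - sin²5° = 0.9848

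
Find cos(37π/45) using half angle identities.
cos(37π/45) = -√((1 + cos 74π/45)/2) = -0.848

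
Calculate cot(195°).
cot(195°) = 2+√3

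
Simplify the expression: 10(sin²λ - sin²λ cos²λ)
10(sin²λ - sin²λ cos²λ) = 10(sin⁴λ) (using Factoring)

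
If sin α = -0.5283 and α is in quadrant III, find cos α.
cos α = -0.8491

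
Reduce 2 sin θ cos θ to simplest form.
2 sin θ cos θ = sin(2θ) (using Double angle)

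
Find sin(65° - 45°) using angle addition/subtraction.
sin(65° - 45°) = sin 65° cos 45° - cos 65° sin 45° = 0.342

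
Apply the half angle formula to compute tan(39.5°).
tan(39.5°) = sin 79° / (1 + cos 79°) = 0.8243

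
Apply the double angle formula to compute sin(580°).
sin(580°) = 2 sin 290° cos 290° = -0.6428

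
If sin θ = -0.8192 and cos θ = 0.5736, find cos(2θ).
cos(2θ) = cos²θ - sin²θ = -0.3421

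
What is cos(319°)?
cos(319°) = 0.7547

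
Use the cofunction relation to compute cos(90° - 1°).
cos(90° - 1°) = sin(1°) = 0.01745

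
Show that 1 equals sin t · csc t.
RHS = sin t · (1/sin t) = 1 = LHS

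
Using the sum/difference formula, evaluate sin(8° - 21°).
sin(8° - 21°) = sin 8° cos 21° - cos 8° sin 21° = -0.225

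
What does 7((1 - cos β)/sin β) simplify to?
7((1 - cos β)/sin β) = 7(tan(β/2)) (using Half angle)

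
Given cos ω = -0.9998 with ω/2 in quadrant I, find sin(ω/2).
sin(ω/2) = ±√((1 - cos ω)/2); positive since ω/2 ∈ QI, so sin(ω/2) = 0.9999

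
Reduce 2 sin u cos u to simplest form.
2 sin u cos u = sin(2u) (using Double angle)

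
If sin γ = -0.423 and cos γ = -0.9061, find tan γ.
tan γ = sin γ / cos γ = 0.4668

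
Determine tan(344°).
tan(344°) = -0.2867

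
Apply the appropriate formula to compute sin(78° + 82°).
sin(78° + 82°) = sin 78° cos 82° + cos 78° sin 82° = 0.342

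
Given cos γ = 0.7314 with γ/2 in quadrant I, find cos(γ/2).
cos(γ/2) = ±√((1 + cos γ)/2); positive since γ/2 ∈ QI, so cos(γ/2) = 0.9304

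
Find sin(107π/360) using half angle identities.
sin(107π/360) = √((1 - cos 107π/180)/2) = 0.8039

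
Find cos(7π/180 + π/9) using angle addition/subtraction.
cos(7π/180 + π/9) = cos 7π/180 cos π/9 - sin 7π/180 sin π/9 = 0.891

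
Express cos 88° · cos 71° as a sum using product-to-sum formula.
cos 88° cos 71° = (1/2)[cos(88°-71°) + cos(88°+71°)]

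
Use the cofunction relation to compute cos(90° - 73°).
cos(90° - 73°) = sin(73°) = 0.9563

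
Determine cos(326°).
cos(326°) = 0.829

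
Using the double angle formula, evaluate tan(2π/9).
tan(2π/9) = 2 tan π/9 / (1 - tan²π/9) = 0.8391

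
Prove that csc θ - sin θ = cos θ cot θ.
LHS = 1/sin θ - sin θ = (1 - sin²θ)/sin θ = cos²θ/sin θ = cos θ · (cos θ/sin θ) = cos θ cot θ = RHS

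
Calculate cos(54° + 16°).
cos(54° + 16°) = cos 54° cos 16° - sin 54° sin 16° = 0.342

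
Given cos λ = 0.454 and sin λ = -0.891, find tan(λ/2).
tan(λ/2) = sin λ / (1 + cos λ) = -0.6128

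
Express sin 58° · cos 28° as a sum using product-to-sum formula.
sin 58° cos 28° = (1/2)[sin(58°+28°) + sin(58°-28°)]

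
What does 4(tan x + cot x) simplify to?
4(tan x + cot x) = 4(sec x csc x) (using Quotient identities)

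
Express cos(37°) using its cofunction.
cos(37°) = sin(90° - 37°) = sin(53°)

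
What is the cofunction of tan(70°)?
tan(70°) = cot(90° - 70°) = cot(20°)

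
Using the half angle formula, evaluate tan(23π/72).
tan(23π/72) = sin 23π/36 / (1 + cos 23π/36) = 1.57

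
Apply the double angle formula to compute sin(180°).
sin(180°) = 2 sin 90° cos 90° = 0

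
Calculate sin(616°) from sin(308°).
sin(616°) = 2 sin 308° cos 308° = -0.9703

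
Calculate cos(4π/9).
cos(4π/9) = 0.1736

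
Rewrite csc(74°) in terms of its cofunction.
csc(74°) = sec(90° - 74°) = sec(16°)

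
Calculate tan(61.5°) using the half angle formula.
tan(61.5°) = sin 123° / (1 + cos 123°) = 1.842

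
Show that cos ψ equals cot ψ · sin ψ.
RHS = (cos ψ/sin ψ) · sin ψ = cos ψ = LHS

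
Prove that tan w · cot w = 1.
LHS = (sin w/cos w) · (cos w/sin w) = 1 = RHS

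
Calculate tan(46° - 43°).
tan(46° - 43°) = (tan 46° - tan 43°)/(1 + tan 46° tan 43°) = 0.05241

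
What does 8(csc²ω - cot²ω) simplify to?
8(csc²ω - cot²ω) = 8 (using Pythagorean identity)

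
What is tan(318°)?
tan(318°) = -0.9004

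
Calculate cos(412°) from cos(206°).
cos(412°) = cos²206° - sin²206° = 0.6157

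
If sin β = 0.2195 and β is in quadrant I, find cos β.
cos β = 0.9756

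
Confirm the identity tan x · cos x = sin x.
LHS = (sin x/cos x) · cos x = sin x = RHS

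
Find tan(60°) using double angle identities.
tan(60°) = 2 tan 30° / (1 - tan²30°) = √3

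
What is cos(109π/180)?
cos(109π/180) = -0.3256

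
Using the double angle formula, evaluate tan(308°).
tan(308°) = 2 tan 154° / (1 - tan²154°) = -1.28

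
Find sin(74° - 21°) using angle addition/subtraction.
sin(74° - 21°) = sin 74° cos 21° - cos 74° sin 21° = 0.7986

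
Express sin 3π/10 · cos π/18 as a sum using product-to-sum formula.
sin 3π/10 cos π/18 = (1/2)[sin(3π/10+π/18) + sin(3π/10-π/18)]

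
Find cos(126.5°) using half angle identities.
cos(126.5°) = -√((1 + cos 253°)/2) = -0.5948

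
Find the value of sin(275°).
sin(275°) = -0.9962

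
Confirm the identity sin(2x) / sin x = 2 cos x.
LHS = 2 sin x cos x / sin x = 2 cos x = RHS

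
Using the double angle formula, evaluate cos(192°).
cos(192°) = cos²96° - sin²96° = -0.9781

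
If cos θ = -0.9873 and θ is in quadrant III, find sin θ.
sin θ = -0.1589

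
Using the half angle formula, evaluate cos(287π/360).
cos(287π/360) = -√((1 + cos 287π/180)/2) = -0.8039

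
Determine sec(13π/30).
sec(13π/30) = 4.81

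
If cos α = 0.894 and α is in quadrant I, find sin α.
sin α = 0.4481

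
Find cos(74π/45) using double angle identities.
cos(74π/45) = cos²37π/45 - sin²37π/45 = 0.4384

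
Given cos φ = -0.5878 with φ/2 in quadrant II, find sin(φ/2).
sin(φ/2) = ±√((1 - cos φ)/2); positive since φ/2 ∈ QII, so sin(φ/2) = 0.891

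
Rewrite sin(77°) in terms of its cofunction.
sin(77°) = cos(90° - 77°) = cos(13°)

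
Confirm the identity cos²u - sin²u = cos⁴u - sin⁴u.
RHS = (cos²u - sin²u)(cos²u + sin²u) = (cos²u - sin²u) · 1 = cos²u - sin²u = LHS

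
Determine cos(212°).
cos(212°) = -0.848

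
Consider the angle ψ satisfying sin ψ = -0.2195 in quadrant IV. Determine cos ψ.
cos ψ = √(1 - sin²ψ) = 0.9756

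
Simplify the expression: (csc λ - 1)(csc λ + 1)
(csc λ - 1)(csc λ + 1) = cot²λ (using Diff. of squares)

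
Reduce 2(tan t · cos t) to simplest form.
2(tan t · cos t) = 2(sin t) (using Quotient identity)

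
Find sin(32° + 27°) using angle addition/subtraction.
sin(32° + 27°) = sin 32° cos 27° + cos 32° sin 27° = 0.8572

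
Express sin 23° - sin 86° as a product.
sin 23° - sin 86° = 2 cos(54.5°) sin(-31.5°)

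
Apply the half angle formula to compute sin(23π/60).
sin(23π/60) = √((1 - cos 23π/30)/2) = 0.9336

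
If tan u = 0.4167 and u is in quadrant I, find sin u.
sin u = 0.3846 (using tan²u + 1 = sec²u)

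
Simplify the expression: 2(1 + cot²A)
2(1 + cot²A) = 2(csc²A) (using Pythagorean identity)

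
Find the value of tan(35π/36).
tan(35π/36) = -0.08749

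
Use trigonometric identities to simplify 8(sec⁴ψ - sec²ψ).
8(sec⁴ψ - sec²ψ) = 8(tan⁴ψ + tan²ψ) (using Pythagorean)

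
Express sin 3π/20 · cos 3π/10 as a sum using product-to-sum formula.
sin 3π/20 cos 3π/10 = (1/2)[sin(3π/20+3π/10) + sin(3π/20-3π/10)]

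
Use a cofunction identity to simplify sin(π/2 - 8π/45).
sin(π/2 - 8π/45) = cos(8π/45)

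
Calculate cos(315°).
cos(315°) = √2/2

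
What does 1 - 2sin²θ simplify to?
1 - 2sin²θ = cos(2θ) (using Double angle)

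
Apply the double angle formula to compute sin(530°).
sin(530°) = 2 sin 265° cos 265° = 0.1736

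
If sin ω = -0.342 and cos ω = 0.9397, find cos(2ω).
cos(2ω) = cos²ω - sin²ω = 0.7661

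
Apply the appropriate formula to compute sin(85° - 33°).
sin(85° - 33°) = sin 85° cos 33° - cos 85° sin 33° = 0.788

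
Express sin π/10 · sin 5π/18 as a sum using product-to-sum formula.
sin π/10 sin 5π/18 = (1/2)[cos(π/10-5π/18) - cos(π/10+5π/18)]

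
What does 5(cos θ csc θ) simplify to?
5(cos θ csc θ) = 5(cot θ) (using Reciprocal + quotient)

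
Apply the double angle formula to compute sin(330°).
sin(330°) = 2 sin 165° cos 165° = -1/2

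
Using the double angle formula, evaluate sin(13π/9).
sin(13π/9) = 2 sin 13π/18 cos 13π/18 = -0.9848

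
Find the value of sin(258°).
sin(258°) = -0.9781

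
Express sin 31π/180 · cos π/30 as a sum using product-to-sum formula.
sin 31π/180 cos π/30 = (1/2)[sin(31π/180+π/30) + sin(31π/180-π/30)]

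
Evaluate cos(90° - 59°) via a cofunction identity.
cos(90° - 59°) = sin(59°) = 0.8572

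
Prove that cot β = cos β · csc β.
RHS = cos β · (1/sin β) = cos β/sin β = cot β = LHS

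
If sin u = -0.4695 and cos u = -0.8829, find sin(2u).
sin(2u) = 2 sin u cos u = 0.829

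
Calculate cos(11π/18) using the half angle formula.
cos(11π/18) = -√((1 + cos 11π/9)/2) = -0.342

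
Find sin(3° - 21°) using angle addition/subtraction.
sin(3° - 21°) = sin 3° cos 21° - cos 3° sin 21° = -0.309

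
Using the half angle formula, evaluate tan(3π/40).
tan(3π/40) = sin 3π/20 / (1 + cos 3π/20) = 0.2401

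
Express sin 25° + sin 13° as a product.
sin 25° + sin 13° = 2 sin(19°) cos(6°)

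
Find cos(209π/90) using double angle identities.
cos(209π/90) = cos²209π/180 - sin²209π/180 = 0.5299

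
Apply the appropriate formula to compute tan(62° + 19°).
tan(62° + 19°) = (tan 62° + tan 19°)/(1 - tan 62° tan 19°) = 6.314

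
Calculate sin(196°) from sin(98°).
sin(196°) = 2 sin 98° cos 98° = -0.2756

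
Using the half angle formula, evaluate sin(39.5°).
sin(39.5°) = √((1 - cos 79°)/2) = 0.6361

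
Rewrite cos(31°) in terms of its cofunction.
cos(31°) = sin(90° - 31°) = sin(59°)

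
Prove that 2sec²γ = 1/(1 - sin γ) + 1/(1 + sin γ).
RHS = [(1 + sin γ) + (1 - sin γ)] / [(1 - sin γ)(1 + sin γ)] = 2/(1 - sin²γ) = 2/cos²γ = 2sec²γ = LHS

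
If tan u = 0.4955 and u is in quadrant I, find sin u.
sin u = 0.444 (using tan²u + 1 = sec²u)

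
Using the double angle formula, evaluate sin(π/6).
sin(π/6) = 2 sin π/12 cos π/12 = 1/2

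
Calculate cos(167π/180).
cos(167π/180) = -0.9744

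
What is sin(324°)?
sin(324°) = -0.5878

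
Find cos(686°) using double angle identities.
cos(686°) = cos²343° - sin²343° = 0.829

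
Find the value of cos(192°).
cos(192°) = -0.9781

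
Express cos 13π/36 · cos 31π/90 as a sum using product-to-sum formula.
cos 13π/36 cos 31π/90 = (1/2)[cos(13π/36-31π/90) + cos(13π/36+31π/90)]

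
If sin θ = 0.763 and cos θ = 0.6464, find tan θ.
tan θ = sin θ / cos θ = 1.18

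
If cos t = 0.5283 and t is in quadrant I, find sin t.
sin t = 0.8491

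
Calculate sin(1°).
sin(1°) = 0.01745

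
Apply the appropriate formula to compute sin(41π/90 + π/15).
sin(41π/90 + π/15) = sin 41π/90 cos π/15 + cos 41π/90 sin π/15 = 0.9976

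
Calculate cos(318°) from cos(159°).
cos(318°) = cos²159° - sin²159° = 0.7431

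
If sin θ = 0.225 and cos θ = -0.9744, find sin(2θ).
sin(2θ) = 2 sin θ cos θ = -0.4385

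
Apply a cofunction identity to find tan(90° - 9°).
tan(90° - 9°) = cot(9°) = 6.314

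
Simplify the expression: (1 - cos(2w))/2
(1 - cos(2w))/2 = sin²w (using Power reduction)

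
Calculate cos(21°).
cos(21°) = 0.9336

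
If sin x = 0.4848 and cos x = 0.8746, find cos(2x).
cos(2x) = cos²x - sin²x = 0.5299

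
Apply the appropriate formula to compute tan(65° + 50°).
tan(65° + 50°) = (tan 65° + tan 50°)/(1 - tan 65° tan 50°) = -2.145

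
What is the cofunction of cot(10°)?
cot(10°) = tan(90° - 10°) = tan(80°)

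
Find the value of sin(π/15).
sin(π/15) = 0.2079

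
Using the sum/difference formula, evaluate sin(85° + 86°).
sin(85° + 86°) = sin 85° cos 86° + cos 85° sin 86° = 0.1564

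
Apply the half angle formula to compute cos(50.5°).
cos(50.5°) = √((1 + cos 101°)/2) = 0.6361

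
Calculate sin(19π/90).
sin(19π/90) = 0.6157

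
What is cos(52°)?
cos(52°) = 0.6157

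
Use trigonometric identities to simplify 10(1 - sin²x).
10(1 - sin²x) = 10(cos²x) (using Pythagorean identity)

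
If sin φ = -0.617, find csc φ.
csc φ = 1/sin φ = -1.621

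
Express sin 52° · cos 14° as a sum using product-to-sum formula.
sin 52° cos 14° = (1/2)[sin(52°+14°) + sin(52°-14°)]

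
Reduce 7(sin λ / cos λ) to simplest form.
7(sin λ / cos λ) = 7(tan λ) (using Quotient identity)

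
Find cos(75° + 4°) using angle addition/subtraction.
cos(75° + 4°) = cos 75° cos 4° - sin 75° sin 4° = 0.1908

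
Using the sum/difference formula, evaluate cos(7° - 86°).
cos(7° - 86°) = cos 7° cos 86° + sin 7° sin 86° = 0.1908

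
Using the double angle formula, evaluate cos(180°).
cos(180°) = cos²90° - sin²90° = -1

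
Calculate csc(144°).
csc(144°) = 1.701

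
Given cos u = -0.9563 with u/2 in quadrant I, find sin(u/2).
sin(u/2) = ±√((1 - cos u)/2); positive since u/2 ∈ QI, so sin(u/2) = 0.989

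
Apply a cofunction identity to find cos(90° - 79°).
cos(90° - 79°) = sin(79°) = 0.9816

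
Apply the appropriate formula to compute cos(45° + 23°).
cos(45° + 23°) = cos 45° cos 23° - sin 45° sin 23° = 0.3746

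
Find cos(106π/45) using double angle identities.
cos(106π/45) = cos²53π/45 - sin²53π/45 = 0.4384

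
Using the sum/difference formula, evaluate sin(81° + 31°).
sin(81° + 31°) = sin 81° cos 31° + cos 81° sin 31° = 0.9272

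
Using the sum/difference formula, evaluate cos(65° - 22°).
cos(65° - 22°) = cos 65° cos 22° + sin 65° sin 22° = 0.7314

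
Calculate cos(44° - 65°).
cos(44° - 65°) = cos 44° cos 65° + sin 44° sin 65° = 0.9336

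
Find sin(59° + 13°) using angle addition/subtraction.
sin(59° + 13°) = sin 59° cos 13° + cos 59° sin 13° = 0.9511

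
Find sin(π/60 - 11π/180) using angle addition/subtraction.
sin(π/60 - 11π/180) = sin π/60 cos 11π/180 - cos π/60 sin 11π/180 = -0.1392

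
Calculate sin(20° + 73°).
sin(20° + 73°) = sin 20° cos 73° + cos 20° sin 73° = 0.9986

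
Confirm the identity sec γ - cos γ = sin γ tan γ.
LHS = 1/cos γ - cos γ = (1 - cos²γ)/cos γ = sin²γ/cos γ = sin γ · (sin γ/cos γ) = sin γ tan γ = RHS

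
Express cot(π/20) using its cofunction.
cot(π/20) = tan(π/2 - π/20) = tan(9π/20)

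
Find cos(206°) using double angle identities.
cos(206°) = 1 - 2sin²103° = -0.8988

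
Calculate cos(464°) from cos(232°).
cos(464°) = cos²232° - sin²232° = -0.2419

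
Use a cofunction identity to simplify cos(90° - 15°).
cos(90° - 15°) = sin(15°)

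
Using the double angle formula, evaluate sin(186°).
sin(186°) = 2 sin 93° cos 93° = -0.1045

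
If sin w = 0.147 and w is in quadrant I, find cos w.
cos w = 0.9891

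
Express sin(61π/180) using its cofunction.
sin(61π/180) = cos(π/2 - 61π/180) = cos(29π/180)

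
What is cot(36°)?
cot(36°) = 1.376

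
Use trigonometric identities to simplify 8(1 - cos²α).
8(1 - cos²α) = 8(sin²α) (using Pythagorean identity)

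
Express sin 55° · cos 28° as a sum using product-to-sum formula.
sin 55° cos 28° = (1/2)[sin(55°+28°) + sin(55°-28°)]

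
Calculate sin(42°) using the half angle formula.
sin(42°) = √((1 - cos 84°)/2) = 0.6691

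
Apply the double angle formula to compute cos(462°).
cos(462°) = cos²231° - sin²231° = -0.2079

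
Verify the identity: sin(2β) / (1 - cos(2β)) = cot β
LHS = 2 sin β cos β / (2sin²β) = cos β/sin β = cot β = RHS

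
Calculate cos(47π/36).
cos(47π/36) = -0.5736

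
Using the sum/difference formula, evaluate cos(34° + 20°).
cos(34° + 20°) = cos 34° cos 20° - sin 34° sin 20° = 0.5878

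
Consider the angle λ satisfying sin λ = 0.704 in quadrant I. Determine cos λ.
cos λ = √(1 - sin²λ) = 0.7102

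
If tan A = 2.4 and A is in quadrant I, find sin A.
sin A = 0.9231 (using tan²A + 1 = sec²A)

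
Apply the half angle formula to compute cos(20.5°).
cos(20.5°) = √((1 + cos 41°)/2) = 0.9367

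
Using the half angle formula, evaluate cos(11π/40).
cos(11π/40) = √((1 + cos 11π/20)/2) = 0.6494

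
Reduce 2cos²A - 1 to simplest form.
2cos²A - 1 = cos(2A) (using Double angle)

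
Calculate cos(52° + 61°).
cos(52° + 61°) = cos 52° cos 61° - sin 52° sin 61° = -0.3907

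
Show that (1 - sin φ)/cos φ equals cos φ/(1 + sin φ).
LHS = (1 - sin φ)(1 + sin φ) / (cos φ(1 + sin φ)) = (1 - sin²φ) / (cos φ(1 + sin φ)) = cos²φ / (cos φ(1 + sin φ)) = cos φ/(1 + sin φ) = RHS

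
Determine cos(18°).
cos(18°) = 0.9511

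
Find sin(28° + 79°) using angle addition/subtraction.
sin(28° + 79°) = sin 28° cos 79° + cos 28° sin 79° = 0.9563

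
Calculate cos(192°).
cos(192°) = -0.9781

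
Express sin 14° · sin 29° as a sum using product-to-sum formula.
sin 14° sin 29° = (1/2)[cos(14°-29°) - cos(14°+29°)]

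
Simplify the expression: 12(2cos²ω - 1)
12(2cos²ω - 1) = 12(cos(2ω)) (using Double angle)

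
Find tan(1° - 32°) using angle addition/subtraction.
tan(1° - 32°) = (tan 1° - tan 32°)/(1 + tan 1° tan 32°) = -0.6009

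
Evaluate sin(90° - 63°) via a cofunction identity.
sin(90° - 63°) = cos(63°) = 0.454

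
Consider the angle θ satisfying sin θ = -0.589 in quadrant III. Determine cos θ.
cos θ = ±√(1 - sin²θ) = -0.8081 (negative in QIII)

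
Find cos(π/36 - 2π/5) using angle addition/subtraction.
cos(π/36 - 2π/5) = cos π/36 cos 2π/5 + sin π/36 sin 2π/5 = 0.3907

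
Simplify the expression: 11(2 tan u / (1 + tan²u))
11(2 tan u / (1 + tan²u)) = 11(sin(2u)) (using Double angle)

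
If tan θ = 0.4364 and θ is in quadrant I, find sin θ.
sin θ = 0.4 (using tan²θ + 1 = sec²θ)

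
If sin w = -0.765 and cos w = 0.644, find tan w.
tan w = sin w / cos w = -1.188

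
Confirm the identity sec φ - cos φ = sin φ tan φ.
LHS = 1/cos φ - cos φ = (1 - cos²φ)/cos φ = sin²φ/cos φ = sin φ · (sin φ/cos φ) = sin φ tan φ = RHS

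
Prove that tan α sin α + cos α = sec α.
LHS = sin²α/cos α + cos α = (sin²α + cos²α)/cos α = 1/cos α = sec α = RHS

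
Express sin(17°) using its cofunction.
sin(17°) = cos(90° - 17°) = cos(73°)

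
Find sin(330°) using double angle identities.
sin(330°) = 2 sin 165° cos 165° = -1/2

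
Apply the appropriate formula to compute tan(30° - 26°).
tan(30° - 26°) = (tan 30° - tan 26°)/(1 + tan 30° tan 26°) = 0.06993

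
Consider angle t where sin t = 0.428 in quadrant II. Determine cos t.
cos t = ±√(1 - sin²t) = -0.9038 (negative in QII)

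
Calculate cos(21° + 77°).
cos(21° + 77°) = cos 21° cos 77° - sin 21° sin 77° = -0.1392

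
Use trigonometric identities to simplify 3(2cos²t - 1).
3(2cos²t - 1) = 3(cos(2t)) (using Double angle)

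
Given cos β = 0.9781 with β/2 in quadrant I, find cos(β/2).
cos(β/2) = ±√((1 + cos β)/2); positive since β/2 ∈ QI, so cos(β/2) = 0.9945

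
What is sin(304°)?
sin(304°) = -0.829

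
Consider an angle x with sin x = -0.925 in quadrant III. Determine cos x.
cos x = ±√(1 - sin²x) = -0.38 (negative in QIII)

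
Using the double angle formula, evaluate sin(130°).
sin(130°) = 2 sin 65° cos 65° = 0.766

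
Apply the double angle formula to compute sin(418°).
sin(418°) = 2 sin 209° cos 209° = 0.848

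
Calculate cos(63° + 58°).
cos(63° + 58°) = cos 63° cos 58° - sin 63° sin 58° = -0.515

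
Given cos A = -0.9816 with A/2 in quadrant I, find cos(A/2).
cos(A/2) = ±√((1 + cos A)/2); positive since A/2 ∈ QI, so cos(A/2) = 0.09592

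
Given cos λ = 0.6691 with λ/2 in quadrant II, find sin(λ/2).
sin(λ/2) = ±√((1 - cos λ)/2); positive since λ/2 ∈ QII, so sin(λ/2) = 0.4068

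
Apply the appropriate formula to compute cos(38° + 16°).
cos(38° + 16°) = cos 38° cos 16° - sin 38° sin 16° = 0.5878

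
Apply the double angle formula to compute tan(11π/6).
tan(11π/6) = 2 tan 11π/12 / (1 - tan²11π/12) = -√3/3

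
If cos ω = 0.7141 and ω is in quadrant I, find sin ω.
sin ω = 0.7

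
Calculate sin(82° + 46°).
sin(82° + 46°) = sin 82° cos 46° + cos 82° sin 46° = 0.788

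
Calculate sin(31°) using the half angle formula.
sin(31°) = √((1 - cos 62°)/2) = 0.515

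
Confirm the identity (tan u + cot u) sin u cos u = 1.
LHS = (sin u/cos u + cos u/sin u) sin u cos u = ((sin²u + cos²u)/(sin u cos u)) · sin u cos u = sin²u + cos²u = 1 = RHS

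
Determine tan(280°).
tan(280°) = -5.671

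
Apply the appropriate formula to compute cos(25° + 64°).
cos(25° + 64°) = cos 25° cos 64° - sin 25° sin 64° = 0.01745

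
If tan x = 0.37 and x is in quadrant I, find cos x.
cos x = 0.9379 (using tan²x + 1 = sec²x)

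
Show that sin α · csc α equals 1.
LHS = sin α · (1/sin α) = 1 = RHS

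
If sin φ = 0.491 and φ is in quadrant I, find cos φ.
cos φ = 0.8712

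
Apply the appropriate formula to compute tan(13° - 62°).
tan(13° - 62°) = (tan 13° - tan 62°)/(1 + tan 13° tan 62°) = -1.15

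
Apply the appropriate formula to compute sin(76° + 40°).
sin(76° + 40°) = sin 76° cos 40° + cos 76° sin 40° = 0.8988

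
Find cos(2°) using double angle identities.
cos(2°) = cos²1° - sin²1° = 0.9994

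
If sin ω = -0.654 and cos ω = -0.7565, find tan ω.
tan ω = sin ω / cos ω = 0.8645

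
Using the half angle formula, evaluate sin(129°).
sin(129°) = √((1 - cos 258°)/2) = 0.7771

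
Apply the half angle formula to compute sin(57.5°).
sin(57.5°) = √((1 - cos 115°)/2) = 0.8434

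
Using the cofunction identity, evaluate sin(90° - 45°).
sin(90° - 45°) = cos(45°) = √2/2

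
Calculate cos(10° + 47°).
cos(10° + 47°) = cos 10° cos 47° - sin 10° sin 47° = 0.5446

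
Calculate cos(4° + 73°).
cos(4° + 73°) = cos 4° cos 73° - sin 4° sin 73° = 0.225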